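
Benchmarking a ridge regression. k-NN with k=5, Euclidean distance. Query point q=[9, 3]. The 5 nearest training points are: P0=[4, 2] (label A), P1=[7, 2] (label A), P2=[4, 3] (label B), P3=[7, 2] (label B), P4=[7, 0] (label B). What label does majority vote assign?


d(q,P0) = 5.099  (label A)
d(q,P1) = 2.2361  (label A)
d(q,P2) = 5.0  (label B)
d(q,P3) = 2.2361  (label B)
d(q,P4) = 3.6056  (label B)
Votes: A=2, B=3
Majority → B

B


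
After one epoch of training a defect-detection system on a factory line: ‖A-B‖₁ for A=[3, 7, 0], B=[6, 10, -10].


d = |3-6| + |7-10| + |0+ 10|
  = 3 + 3 + 10
  = 16

16


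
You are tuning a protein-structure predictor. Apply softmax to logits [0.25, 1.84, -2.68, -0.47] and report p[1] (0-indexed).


Exponentials: e^0.25=1.284, e^1.84=6.2965, e^-2.68=0.0686, e^-0.47=0.625
Sum = 8.2741
Softmax = [0.1552, 0.761, 0.0083, 0.0755]
p[1] = 6.2965/8.2741 = 0.761

0.761


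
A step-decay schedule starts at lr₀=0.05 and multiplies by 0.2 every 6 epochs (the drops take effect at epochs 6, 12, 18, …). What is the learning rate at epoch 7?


n_drops = ⌊7/6⌋ = 1
lr = 0.05·0.2^1 = 0.05·0.2 = 0.01

0.01


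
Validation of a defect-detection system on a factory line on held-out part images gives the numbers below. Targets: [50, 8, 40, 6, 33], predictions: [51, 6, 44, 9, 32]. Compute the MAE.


Absolute errors: |50-51|=1, |8-6|=2, |40-44|=4, |6-9|=3, |33-32|=1
Sum = 11
MAE = 11/5 = 11/5

11/5


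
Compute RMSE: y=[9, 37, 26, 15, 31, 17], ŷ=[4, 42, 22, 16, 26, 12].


MSE = 117/6 = 19.5
RMSE = √(117/6) = 4.4159

4.4159


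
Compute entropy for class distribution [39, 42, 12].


Probabilities: [39/93, 42/93, 12/93] ≈ [0.4194, 0.4516, 0.129]
H = -((39/93)·log₂(39/93) + (42/93)·log₂(42/93) + (12/93)·log₂(12/93))
  = 1.4249 bits

1.4249 bits


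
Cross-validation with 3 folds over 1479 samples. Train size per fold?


Fold size = 1479/3 = 493
Training per fold = 1479 - 493 = 986

986


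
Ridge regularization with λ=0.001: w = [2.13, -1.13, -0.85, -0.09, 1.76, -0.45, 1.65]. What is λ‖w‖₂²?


‖w‖₂² = (2.13)² + (-1.13)² + (-0.85)² + (-0.09)² + (1.76)² + (-0.45)² + (1.65)²
     = 4.5369 + 1.2769 + 0.7225 + 0.0081 + 3.0976 + 0.2025 + 2.7225
     = 12.567
λ·‖w‖₂² = 0.001·12.567 = 0.012567

0.012567


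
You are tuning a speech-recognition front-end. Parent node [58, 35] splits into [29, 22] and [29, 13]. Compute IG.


Parent = [58, 35], H_parent = 0.9554
H_left = 0.9864 (n=51), H_right = 0.8926 (n=42)
H_children = (51/93)·0.9864 + (42/93)·0.8926 = 0.944
IG = 0.9554 - 0.944 = 0.0114

0.0114


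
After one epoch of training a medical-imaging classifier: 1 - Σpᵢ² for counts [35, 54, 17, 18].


Probabilities: [35/124, 54/124, 17/124, 18/124] ≈ [0.2823, 0.4355, 0.1371, 0.1452]
Σpᵢ² = (1225 + 2916 + 289 + 324)/124² = 4754/15376
Gini = 1 - Σpᵢ² = 1 - 4754/15376 = 0.6908

0.6908


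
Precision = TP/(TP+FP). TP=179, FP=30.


Precision = TP/(TP+FP)
= 179/(179+30)
= 179/209 = 85.65%

85.65%


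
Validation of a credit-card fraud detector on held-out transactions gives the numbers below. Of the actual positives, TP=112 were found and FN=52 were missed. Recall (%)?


Recall = TP/(TP+FN)
= 112/(112+52)
= 112/164 = 68.29%

68.29%


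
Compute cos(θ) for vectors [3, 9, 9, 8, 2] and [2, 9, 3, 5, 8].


A·B = 3·2 + 9·9 + 9·3 + 8·5 + 2·8 = 170
‖A‖ = √239 = 15.4596, ‖B‖ = √183 = 13.5277
cos = 170/(√239·√183) = 170/√43737 = 0.8129

0.8129


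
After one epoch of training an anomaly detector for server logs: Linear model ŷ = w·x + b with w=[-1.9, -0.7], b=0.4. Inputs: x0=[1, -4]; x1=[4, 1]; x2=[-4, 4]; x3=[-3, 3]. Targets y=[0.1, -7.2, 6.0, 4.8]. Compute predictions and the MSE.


ŷ0 = (-1.9)·(1) + (-0.7)·(-4) + 0.4 = 1.3
ŷ1 = (-1.9)·(4) + (-0.7)·(1) + 0.4 = -7.9
ŷ2 = (-1.9)·(-4) + (-0.7)·(4) + 0.4 = 5.2
ŷ3 = (-1.9)·(-3) + (-0.7)·(3) + 0.4 = 4.0
errors² = [1.44, 0.49, 0.64, 0.64]
MSE = 3.2100/4 = 0.8025

0.8025


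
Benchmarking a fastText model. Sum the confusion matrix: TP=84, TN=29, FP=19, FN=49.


Total = TP + TN + FP + FN
= 84 + 29 + 19 + 49
= 181
(Predicted positive: 103, predicted negative: 78)

181


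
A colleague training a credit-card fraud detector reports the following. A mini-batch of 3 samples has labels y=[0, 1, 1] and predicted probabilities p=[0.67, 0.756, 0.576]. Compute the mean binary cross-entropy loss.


L[0] = -ln(1-0.67) = -ln(0.33) = 1.1087
L[1] = -ln(0.756) = 0.2797
L[2] = -ln(0.576) = 0.5516
mean = (1.1087 + 0.2797 + 0.5516)/3 = 0.6467

0.6467


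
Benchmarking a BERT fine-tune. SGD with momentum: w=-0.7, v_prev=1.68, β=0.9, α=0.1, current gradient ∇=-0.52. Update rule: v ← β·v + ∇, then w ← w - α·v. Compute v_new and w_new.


v_new = 0.9·1.68 - 0.52 = 1.512 - 0.52 = 0.992
w_new = -0.7 - 0.1·0.992 = -0.7 - 0.0992 = -0.7992

v_new=0.992, w_new=-0.7992


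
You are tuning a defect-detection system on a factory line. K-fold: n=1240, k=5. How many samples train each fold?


Fold size = 1240/5 = 248
Training per fold = 1240 - 248 = 992

992


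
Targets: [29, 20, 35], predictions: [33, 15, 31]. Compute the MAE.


Absolute errors: |29-33|=4, |20-15|=5, |35-31|=4
Sum = 13
MAE = 13/3 = 13/3

13/3


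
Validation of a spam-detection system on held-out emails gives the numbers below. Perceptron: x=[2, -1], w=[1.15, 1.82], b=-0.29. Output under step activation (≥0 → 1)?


z = (2)·(1.15) + (-1)·(1.82) - 0.29
  = 0.19
step(z) = 1 (z≥0)

1


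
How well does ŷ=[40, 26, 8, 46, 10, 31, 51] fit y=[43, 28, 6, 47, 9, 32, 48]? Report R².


ȳ = 30.4286
SS_res = Σ(y-ŷ)² = 29
SS_tot = Σ(y-ȳ)² = 1805.71
R² = 1 - SS_res/SS_tot = 1 - 0.0161 = 0.9839

0.9839


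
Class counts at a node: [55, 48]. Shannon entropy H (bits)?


Probabilities: [55/103, 48/103] ≈ [0.534, 0.466]
H = -((55/103)·log₂(55/103) + (48/103)·log₂(48/103))
  = 0.9967 bits

0.9967 bits


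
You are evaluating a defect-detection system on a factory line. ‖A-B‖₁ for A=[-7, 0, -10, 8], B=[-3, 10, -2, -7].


d = |-7+ 3| + |0-10| + |-10+ 2| + |8+ 7|
  = 4 + 10 + 8 + 15
  = 37

37


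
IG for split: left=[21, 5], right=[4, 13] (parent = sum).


Parent = [25, 18], H_parent = 0.9808
H_left = 0.7063 (n=26), H_right = 0.7871 (n=17)
H_children = (26/43)·0.7063 + (17/43)·0.7871 = 0.7382
IG = 0.9808 - 0.7382 = 0.2426

0.2426


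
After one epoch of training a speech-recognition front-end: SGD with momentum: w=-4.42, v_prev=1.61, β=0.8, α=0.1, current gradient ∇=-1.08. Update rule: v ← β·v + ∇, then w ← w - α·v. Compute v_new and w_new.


v_new = 0.8·1.61 - 1.08 = 1.288 - 1.08 = 0.208
w_new = -4.42 - 0.1·0.208 = -4.42 - 0.0208 = -4.4408

v_new=0.208, w_new=-4.4408


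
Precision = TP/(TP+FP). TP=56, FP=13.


Precision = TP/(TP+FP)
= 56/(56+13)
= 56/69 = 81.16%

81.16%


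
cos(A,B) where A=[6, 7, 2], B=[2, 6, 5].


A·B = 6·2 + 7·6 + 2·5 = 64
‖A‖ = √89 = 9.434, ‖B‖ = √65 = 8.0623
cos = 64/(√89·√65) = 64/√5785 = 0.8414

0.8414


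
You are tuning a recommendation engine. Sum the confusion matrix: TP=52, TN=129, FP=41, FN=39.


Total = TP + TN + FP + FN
= 52 + 129 + 41 + 39
= 261
(Predicted positive: 93, predicted negative: 168)

261


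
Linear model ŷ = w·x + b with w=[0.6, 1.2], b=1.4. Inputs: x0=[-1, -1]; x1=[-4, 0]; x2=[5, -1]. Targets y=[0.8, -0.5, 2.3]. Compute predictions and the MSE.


ŷ0 = (0.6)·(-1) + (1.2)·(-1) + 1.4 = -0.4
ŷ1 = (0.6)·(-4) + (1.2)·(0) + 1.4 = -1.0
ŷ2 = (0.6)·(5) + (1.2)·(-1) + 1.4 = 3.2
errors² = [1.44, 0.25, 0.81]
MSE = 2.5000/3 = 0.8333

0.8333


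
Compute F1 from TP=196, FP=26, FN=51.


Precision = 196/222 = 0.8829
Recall = 196/247 = 0.7935
F1 = 2·P·R/(P+R) = 2·TP/(2·TP+FP+FN) = 392/(392+26+51) = 392/469 = 0.8358

0.8358


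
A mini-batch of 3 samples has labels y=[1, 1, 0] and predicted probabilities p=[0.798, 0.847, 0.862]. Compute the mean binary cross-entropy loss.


L[0] = -ln(0.798) = 0.2256
L[1] = -ln(0.847) = 0.1661
L[2] = -ln(1-0.862) = -ln(0.138) = 1.9805
mean = (0.2256 + 0.1661 + 1.9805)/3 = 0.7907

0.7907


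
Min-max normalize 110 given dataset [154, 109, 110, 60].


min=60, max=154
(110-60)/(154-60) = 50/94 = 0.5319

0.5319


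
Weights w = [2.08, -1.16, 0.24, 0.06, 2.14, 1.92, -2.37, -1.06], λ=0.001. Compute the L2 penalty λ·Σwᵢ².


‖w‖₂² = (2.08)² + (-1.16)² + (0.24)² + (0.06)² + (2.14)² + (1.92)² + (-2.37)² + (-1.06)²
     = 4.3264 + 1.3456 + 0.0576 + 0.0036 + 4.5796 + 3.6864 + 5.6169 + 1.1236
     = 20.7397
λ·‖w‖₂² = 0.001·20.7397 = 0.02074

0.02074


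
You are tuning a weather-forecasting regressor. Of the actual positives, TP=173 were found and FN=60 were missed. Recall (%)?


Recall = TP/(TP+FN)
= 173/(173+60)
= 173/233 = 74.25%

74.25%


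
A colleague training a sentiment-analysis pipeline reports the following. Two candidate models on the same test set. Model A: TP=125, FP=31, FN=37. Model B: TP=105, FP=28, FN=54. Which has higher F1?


Model A: P=125/156=0.8013, R=125/162=0.7716, F1=2PR/(P+R)=2TP/(2TP+FP+FN)=250/318=0.7862
Model B: P=105/133=0.7895, R=105/159=0.6604, F1=2PR/(P+R)=2TP/(2TP+FP+FN)=210/292=0.7192
0.7862 > 0.7192 → Model A

Model A


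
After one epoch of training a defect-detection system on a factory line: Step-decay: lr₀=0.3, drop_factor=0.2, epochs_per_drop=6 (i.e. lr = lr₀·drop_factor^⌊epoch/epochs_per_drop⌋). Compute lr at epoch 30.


n_drops = ⌊30/6⌋ = 5
lr = 0.3·0.2^5 = 0.3·0.00032 = 0.000096

0.000096


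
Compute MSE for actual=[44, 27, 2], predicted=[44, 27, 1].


Squared errors: (44-44)²=0, (27-27)²=0, (2-1)²=1
Sum = 1
MSE = 1/3 = 1/3

1/3


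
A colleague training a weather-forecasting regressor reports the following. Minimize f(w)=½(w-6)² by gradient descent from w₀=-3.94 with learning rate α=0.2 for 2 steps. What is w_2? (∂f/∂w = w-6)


step 1: grad = -3.94-6 = -9.94; w = -3.94 - 0.2·(-9.94) = -1.952
step 2: grad = -1.952-6 = -7.952; w = -1.952 - 0.2·(-7.952) = -0.3616

-0.3616


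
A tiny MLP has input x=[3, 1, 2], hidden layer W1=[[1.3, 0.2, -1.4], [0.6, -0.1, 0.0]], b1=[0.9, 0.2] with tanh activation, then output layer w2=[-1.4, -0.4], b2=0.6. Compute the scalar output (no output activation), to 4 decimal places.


z1[0] = (1.3)·(3) + (0.2)·(1) + (-1.4)·(2) + 0.9 = 2.2
z1[1] = (0.6)·(3) + (-0.1)·(1) + (0.0)·(2) + 0.2 = 1.9
h = tanh(z1) = [0.9757, 0.9562]
output = (-1.4)·(0.9757) + (-0.4)·(0.9562) + 0.6 = -1.1485

-1.1485


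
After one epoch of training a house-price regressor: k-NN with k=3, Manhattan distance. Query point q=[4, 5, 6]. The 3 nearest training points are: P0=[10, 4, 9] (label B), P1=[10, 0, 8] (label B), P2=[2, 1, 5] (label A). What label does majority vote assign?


d(q,P0) = 10  (label B)
d(q,P1) = 13  (label B)
d(q,P2) = 7  (label A)
Votes: A=1, B=2
Majority → B

B


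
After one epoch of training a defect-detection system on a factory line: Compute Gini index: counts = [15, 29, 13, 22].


Probabilities: [15/79, 29/79, 13/79, 22/79] ≈ [0.1899, 0.3671, 0.1646, 0.2785]
Σpᵢ² = (225 + 841 + 169 + 484)/79² = 1719/6241
Gini = 1 - Σpᵢ² = 1 - 1719/6241 = 0.7246

0.7246


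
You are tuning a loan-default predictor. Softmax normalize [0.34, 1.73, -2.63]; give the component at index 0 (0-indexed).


Exponentials: e^0.34=1.4049, e^1.73=5.6407, e^-2.63=0.0721
Sum = 7.1177
Softmax = [0.1974, 0.7925, 0.0101]
p[0] = 1.4049/7.1177 = 0.1974

0.1974


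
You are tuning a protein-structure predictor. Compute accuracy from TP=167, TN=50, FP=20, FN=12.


Accuracy = (TP+TN)/(TP+TN+FP+FN)
= (167+50)/(249)
= 217/249 = 87.15%

87.15%


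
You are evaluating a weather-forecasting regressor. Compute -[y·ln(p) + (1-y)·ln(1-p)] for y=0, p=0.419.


BCE = -[y·ln(p) + (1-y)·ln(1-p)]
= -0 - 1·ln(1-0.419)
= -ln(0.581) = 0.543

0.543


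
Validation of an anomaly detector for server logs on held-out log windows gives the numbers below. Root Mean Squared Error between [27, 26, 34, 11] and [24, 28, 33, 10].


MSE = 15/4 = 3.75
RMSE = √(15/4) = 1.9365

1.9365


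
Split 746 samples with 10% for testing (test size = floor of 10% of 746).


Test = ⌊746·10/100⌋ = 74
Train = 746 - 74 = 672

Train: 672, Test: 74


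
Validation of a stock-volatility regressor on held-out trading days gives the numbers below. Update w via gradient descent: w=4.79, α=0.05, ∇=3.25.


w_new = w - α·∇
= 4.79 - 0.05·3.25
= 4.79 - 0.1625
= 4.6275

4.6275


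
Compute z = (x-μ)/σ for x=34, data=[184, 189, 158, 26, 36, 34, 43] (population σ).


μ = 95.7143, σ = 71.103
z = (34 - 95.7143)/71.103 = -0.868

-0.868


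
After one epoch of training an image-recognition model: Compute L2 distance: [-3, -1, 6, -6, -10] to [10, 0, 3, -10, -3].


d = √((-3-10)² + (-1-0)² + (6-3)² + (-6+ 10)² + (-10+ 3)²)
  = √(169 + 1 + 9 + 16 + 49)
  = √244 = 15.6205

15.6205


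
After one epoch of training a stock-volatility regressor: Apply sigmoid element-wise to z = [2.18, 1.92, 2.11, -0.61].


σ(2.18) = 1/(1+e^-2.18) = 0.8984
σ(1.92) = 1/(1+e^-1.92) = 0.8721
σ(2.11) = 1/(1+e^-2.11) = 0.8919
σ(-0.61) = 1/(1+e^0.61) = 0.3521
result = [0.8984, 0.8721, 0.8919, 0.3521]

[0.8984, 0.8721, 0.8919, 0.3521]


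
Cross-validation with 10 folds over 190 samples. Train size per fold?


Fold size = 190/10 = 19
Training per fold = 190 - 19 = 171

171


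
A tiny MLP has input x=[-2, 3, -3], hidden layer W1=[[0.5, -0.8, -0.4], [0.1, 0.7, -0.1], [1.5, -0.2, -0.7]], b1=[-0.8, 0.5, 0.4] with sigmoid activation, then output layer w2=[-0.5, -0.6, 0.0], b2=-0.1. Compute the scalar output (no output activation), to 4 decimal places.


z1[0] = (0.5)·(-2) + (-0.8)·(3) + (-0.4)·(-3) - 0.8 = -3.0
z1[1] = (0.1)·(-2) + (0.7)·(3) + (-0.1)·(-3) + 0.5 = 2.7
z1[2] = (1.5)·(-2) + (-0.2)·(3) + (-0.7)·(-3) + 0.4 = -1.1
h = sigmoid(z1) = [0.0474, 0.937, 0.2497]
output = (-0.5)·(0.0474) + (-0.6)·(0.937) + (0.0)·(0.2497) - 0.1 = -0.6859

-0.6859


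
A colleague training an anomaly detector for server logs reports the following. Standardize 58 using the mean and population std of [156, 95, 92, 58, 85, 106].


μ = 98.6667, σ = 29.5503
z = (58 - 98.6667)/29.5503 = -1.3762

-1.3762


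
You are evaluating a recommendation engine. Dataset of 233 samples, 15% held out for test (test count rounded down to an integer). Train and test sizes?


Test = ⌊233·15/100⌋ = 34
Train = 233 - 34 = 199

Train: 199, Test: 34


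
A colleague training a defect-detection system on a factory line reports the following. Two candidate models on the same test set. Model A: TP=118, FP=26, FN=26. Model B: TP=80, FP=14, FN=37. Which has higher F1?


Model A: P=118/144=0.8194, R=118/144=0.8194, F1=2PR/(P+R)=2TP/(2TP+FP+FN)=236/288=0.8194
Model B: P=80/94=0.8511, R=80/117=0.6838, F1=2PR/(P+R)=2TP/(2TP+FP+FN)=160/211=0.7583
0.8194 > 0.7583 → Model A

Model A


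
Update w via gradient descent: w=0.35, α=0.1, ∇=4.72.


w_new = w - α·∇
= 0.35 - 0.1·4.72
= 0.35 - 0.472
= -0.122

-0.122


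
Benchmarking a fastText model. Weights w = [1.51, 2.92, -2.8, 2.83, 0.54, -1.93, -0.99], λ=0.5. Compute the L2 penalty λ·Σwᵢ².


‖w‖₂² = (1.51)² + (2.92)² + (-2.8)² + (2.83)² + (0.54)² + (-1.93)² + (-0.99)²
     = 2.2801 + 8.5264 + 7.84 + 8.0089 + 0.2916 + 3.7249 + 0.9801
     = 31.652
λ·‖w‖₂² = 0.5·31.652 = 15.826

15.826


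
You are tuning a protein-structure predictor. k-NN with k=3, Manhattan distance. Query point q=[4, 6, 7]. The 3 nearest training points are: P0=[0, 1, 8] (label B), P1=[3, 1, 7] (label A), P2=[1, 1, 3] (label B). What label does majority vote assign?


d(q,P0) = 10  (label B)
d(q,P1) = 6  (label A)
d(q,P2) = 12  (label B)
Votes: A=1, B=2
Majority → B

B


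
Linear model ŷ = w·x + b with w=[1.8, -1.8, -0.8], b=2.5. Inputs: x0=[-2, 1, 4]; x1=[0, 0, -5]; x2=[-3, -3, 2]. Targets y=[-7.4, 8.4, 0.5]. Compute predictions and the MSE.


ŷ0 = (1.8)·(-2) + (-1.8)·(1) + (-0.8)·(4) + 2.5 = -6.1
ŷ1 = (1.8)·(0) + (-1.8)·(0) + (-0.8)·(-5) + 2.5 = 6.5
ŷ2 = (1.8)·(-3) + (-1.8)·(-3) + (-0.8)·(2) + 2.5 = 0.9
errors² = [1.69, 3.61, 0.16]
MSE = 5.4600/3 = 1.82

1.82


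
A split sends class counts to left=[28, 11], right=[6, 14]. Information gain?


Parent = [34, 25], H_parent = 0.9831
H_left = 0.8582 (n=39), H_right = 0.8813 (n=20)
H_children = (39/59)·0.8582 + (20/59)·0.8813 = 0.866
IG = 0.9831 - 0.866 = 0.1171

0.1171


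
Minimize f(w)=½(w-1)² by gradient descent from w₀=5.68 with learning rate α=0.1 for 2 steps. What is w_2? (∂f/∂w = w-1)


step 1: grad = 5.68-1 = 4.68; w = 5.68 - 0.1·(4.68) = 5.212
step 2: grad = 5.212-1 = 4.212; w = 5.212 - 0.1·(4.212) = 4.7908

4.7908


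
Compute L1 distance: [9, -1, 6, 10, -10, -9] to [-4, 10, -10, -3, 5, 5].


d = |9+ 4| + |-1-10| + |6+ 10| + |10+ 3| + |-10-5| + |-9-5|
  = 13 + 11 + 16 + 13 + 15 + 14
  = 82

82


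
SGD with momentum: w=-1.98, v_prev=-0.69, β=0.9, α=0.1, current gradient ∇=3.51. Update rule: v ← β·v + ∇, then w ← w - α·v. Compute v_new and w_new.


v_new = 0.9·-0.69 + 3.51 = -0.621 + 3.51 = 2.889
w_new = -1.98 - 0.1·2.889 = -1.98 - 0.2889 = -2.2689

v_new=2.889, w_new=-2.2689


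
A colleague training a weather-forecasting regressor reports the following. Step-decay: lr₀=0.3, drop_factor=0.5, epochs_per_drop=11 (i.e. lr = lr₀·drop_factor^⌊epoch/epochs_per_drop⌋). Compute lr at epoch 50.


n_drops = ⌊50/11⌋ = 4
lr = 0.3·0.5^4 = 0.3·0.0625 = 0.01875

0.01875


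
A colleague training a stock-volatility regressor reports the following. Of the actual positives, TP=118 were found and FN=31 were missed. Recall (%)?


Recall = TP/(TP+FN)
= 118/(118+31)
= 118/149 = 79.19%

79.19%


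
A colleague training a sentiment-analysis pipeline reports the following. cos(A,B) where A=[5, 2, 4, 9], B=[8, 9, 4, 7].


A·B = 5·8 + 2·9 + 4·4 + 9·7 = 137
‖A‖ = √126 = 11.225, ‖B‖ = √210 = 14.4914
cos = 137/(√126·√210) = 137/√26460 = 0.8422

0.8422


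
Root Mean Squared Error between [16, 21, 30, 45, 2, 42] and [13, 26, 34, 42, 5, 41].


MSE = 69/6 = 11.5
RMSE = √(69/6) = 3.3912

3.3912


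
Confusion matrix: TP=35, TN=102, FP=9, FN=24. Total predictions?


Total = TP + TN + FP + FN
= 35 + 102 + 9 + 24
= 170
(Predicted positive: 44, predicted negative: 126)

170


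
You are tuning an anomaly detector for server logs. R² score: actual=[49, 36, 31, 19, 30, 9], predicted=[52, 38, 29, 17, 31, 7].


ȳ = 29
SS_res = Σ(y-ŷ)² = 26
SS_tot = Σ(y-ȳ)² = 954
R² = 1 - SS_res/SS_tot = 1 - 0.0273 = 0.9727

0.9727


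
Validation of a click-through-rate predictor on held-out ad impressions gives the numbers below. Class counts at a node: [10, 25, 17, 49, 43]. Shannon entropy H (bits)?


Probabilities: [10/144, 25/144, 17/144, 49/144, 43/144] ≈ [0.0694, 0.1736, 0.1181, 0.3403, 0.2986]
H = -((10/144)·log₂(10/144) + (25/144)·log₂(25/144) + (17/144)·log₂(17/144) + (49/144)·log₂(49/144) + (43/144)·log₂(43/144))
  = 2.1196 bits

2.1196 bits


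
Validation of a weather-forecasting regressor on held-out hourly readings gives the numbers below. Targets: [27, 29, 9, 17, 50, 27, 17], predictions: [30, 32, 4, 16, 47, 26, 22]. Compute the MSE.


Squared errors: (27-30)²=9, (29-32)²=9, (9-4)²=25, (17-16)²=1, (50-47)²=9, (27-26)²=1, (17-22)²=25
Sum = 79
MSE = 79/7 = 79/7

79/7


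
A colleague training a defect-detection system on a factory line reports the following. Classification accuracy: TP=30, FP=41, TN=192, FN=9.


Accuracy = (TP+TN)/(TP+TN+FP+FN)
= (30+192)/(272)
= 222/272 = 81.62%

81.62%


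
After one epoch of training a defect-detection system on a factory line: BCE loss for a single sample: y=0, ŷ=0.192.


BCE = -[y·ln(p) + (1-y)·ln(1-p)]
= -0 - 1·ln(1-0.192)
= -ln(0.808) = 0.2132

0.2132


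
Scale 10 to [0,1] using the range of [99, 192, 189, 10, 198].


min=10, max=198
(10-10)/(198-10) = 0/188 = 0.0

0.0


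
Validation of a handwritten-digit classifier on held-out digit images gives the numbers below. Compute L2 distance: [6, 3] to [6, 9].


d = √((6-6)² + (3-9)²)
  = √(0 + 36)
  = √36 = 6.0

6.0


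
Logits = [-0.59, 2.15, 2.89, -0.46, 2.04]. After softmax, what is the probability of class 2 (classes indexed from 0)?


Exponentials: e^-0.59=0.5543, e^2.15=8.5849, e^2.89=17.9933, e^-0.46=0.6313, e^2.04=7.6906
Sum = 35.4544
Softmax = [0.0156, 0.2421, 0.5075, 0.0178, 0.2169]
p[2] = 17.9933/35.4544 = 0.5075

0.5075


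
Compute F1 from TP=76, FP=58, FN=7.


Precision = 76/134 = 0.5672
Recall = 76/83 = 0.9157
F1 = 2·P·R/(P+R) = 2·TP/(2·TP+FP+FN) = 152/(152+58+7) = 152/217 = 0.7005

0.7005


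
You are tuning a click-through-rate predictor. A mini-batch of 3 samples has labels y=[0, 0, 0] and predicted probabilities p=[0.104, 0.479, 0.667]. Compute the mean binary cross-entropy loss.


L[0] = -ln(1-0.104) = -ln(0.896) = 0.1098
L[1] = -ln(1-0.479) = -ln(0.521) = 0.652
L[2] = -ln(1-0.667) = -ln(0.333) = 1.0996
mean = (0.1098 + 0.652 + 1.0996)/3 = 0.6205

0.6205


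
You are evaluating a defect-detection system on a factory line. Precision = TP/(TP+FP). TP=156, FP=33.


Precision = TP/(TP+FP)
= 156/(156+33)
= 156/189 = 82.54%

82.54%


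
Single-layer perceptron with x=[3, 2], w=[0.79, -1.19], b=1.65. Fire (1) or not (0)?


z = (3)·(0.79) + (2)·(-1.19) + 1.65
  = 1.64
step(z) = 1 (z≥0)

1


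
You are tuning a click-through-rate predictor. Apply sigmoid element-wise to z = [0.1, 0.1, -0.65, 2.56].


σ(0.1) = 1/(1+e^-0.1) = 0.525
σ(0.1) = 1/(1+e^-0.1) = 0.525
σ(-0.65) = 1/(1+e^0.65) = 0.343
σ(2.56) = 1/(1+e^-2.56) = 0.9282
result = [0.525, 0.525, 0.343, 0.9282]

[0.525, 0.525, 0.343, 0.9282]


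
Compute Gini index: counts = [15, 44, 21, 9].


Probabilities: [15/89, 44/89, 21/89, 9/89] ≈ [0.1685, 0.4944, 0.236, 0.1011]
Σpᵢ² = (225 + 1936 + 441 + 81)/89² = 2683/7921
Gini = 1 - Σpᵢ² = 1 - 2683/7921 = 0.6613

0.6613


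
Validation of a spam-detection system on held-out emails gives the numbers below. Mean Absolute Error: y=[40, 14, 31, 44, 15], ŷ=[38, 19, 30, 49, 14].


Absolute errors: |40-38|=2, |14-19|=5, |31-30|=1, |44-49|=5, |15-14|=1
Sum = 14
MAE = 14/5 = 14/5

14/5


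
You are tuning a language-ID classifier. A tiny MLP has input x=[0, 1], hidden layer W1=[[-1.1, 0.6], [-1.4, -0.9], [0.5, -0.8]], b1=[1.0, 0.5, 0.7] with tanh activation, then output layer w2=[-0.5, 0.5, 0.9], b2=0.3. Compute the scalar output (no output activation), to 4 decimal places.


z1[0] = (-1.1)·(0) + (0.6)·(1) + 1.0 = 1.6
z1[1] = (-1.4)·(0) + (-0.9)·(1) + 0.5 = -0.4
z1[2] = (0.5)·(0) + (-0.8)·(1) + 0.7 = -0.1
h = tanh(z1) = [0.9217, -0.3799, -0.0997]
output = (-0.5)·(0.9217) + (0.5)·(-0.3799) + (0.9)·(-0.0997) + 0.3 = -0.4405

-0.4405


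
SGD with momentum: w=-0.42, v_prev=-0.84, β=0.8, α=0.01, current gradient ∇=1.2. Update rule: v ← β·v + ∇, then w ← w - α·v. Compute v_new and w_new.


v_new = 0.8·-0.84 + 1.2 = -0.672 + 1.2 = 0.528
w_new = -0.42 - 0.01·0.528 = -0.42 - 0.00528 = -0.42528

v_new=0.528, w_new=-0.42528


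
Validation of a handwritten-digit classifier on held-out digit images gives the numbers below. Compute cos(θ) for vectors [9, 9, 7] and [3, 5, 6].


A·B = 9·3 + 9·5 + 7·6 = 114
‖A‖ = √211 = 14.5258, ‖B‖ = √70 = 8.3666
cos = 114/(√211·√70) = 114/√14770 = 0.938

0.938


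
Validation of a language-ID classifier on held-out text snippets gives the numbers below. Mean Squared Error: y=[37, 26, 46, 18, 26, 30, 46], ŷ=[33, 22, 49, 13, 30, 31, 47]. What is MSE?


Squared errors: (37-33)²=16, (26-22)²=16, (46-49)²=9, (18-13)²=25, (26-30)²=16, (30-31)²=1, (46-47)²=1
Sum = 84
MSE = 84/7 = 12

12


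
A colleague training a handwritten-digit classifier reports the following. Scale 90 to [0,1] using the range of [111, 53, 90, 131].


min=53, max=131
(90-53)/(131-53) = 37/78 = 0.4744

0.4744


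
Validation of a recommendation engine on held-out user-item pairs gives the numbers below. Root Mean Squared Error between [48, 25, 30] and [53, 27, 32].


MSE = 33/3 = 11
RMSE = √(33/3) = 3.3166

3.3166


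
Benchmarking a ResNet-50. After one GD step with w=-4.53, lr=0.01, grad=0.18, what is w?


w_new = w - α·∇
= -4.53 - 0.01·0.18
= -4.53 - 0.0018
= -4.5318

-4.5318


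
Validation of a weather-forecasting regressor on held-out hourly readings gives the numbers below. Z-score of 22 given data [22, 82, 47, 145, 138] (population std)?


μ = 86.8, σ = 48.6103
z = (22 - 86.8)/48.6103 = -1.3331

-1.3331


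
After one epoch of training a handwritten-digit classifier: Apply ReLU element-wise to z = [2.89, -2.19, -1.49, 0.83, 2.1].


ReLU(2.89) = max(0, 2.89) = 2.89
ReLU(-2.19) = max(0, -2.19) = 0.0
ReLU(-1.49) = max(0, -1.49) = 0.0
ReLU(0.83) = max(0, 0.83) = 0.83
ReLU(2.1) = max(0, 2.1) = 2.1
result = [2.89, 0.0, 0.0, 0.83, 2.1]

[2.89, 0.0, 0.0, 0.83, 2.1]


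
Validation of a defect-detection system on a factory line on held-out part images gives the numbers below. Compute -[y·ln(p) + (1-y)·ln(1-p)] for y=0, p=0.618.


BCE = -[y·ln(p) + (1-y)·ln(1-p)]
= -0 - 1·ln(1-0.618)
= -ln(0.382) = 0.9623

0.9623


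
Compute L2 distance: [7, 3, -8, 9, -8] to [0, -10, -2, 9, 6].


d = √((7-0)² + (3+ 10)² + (-8+ 2)² + (9-9)² + (-8-6)²)
  = √(49 + 169 + 36 + 0 + 196)
  = √450 = 21.2132

21.2132


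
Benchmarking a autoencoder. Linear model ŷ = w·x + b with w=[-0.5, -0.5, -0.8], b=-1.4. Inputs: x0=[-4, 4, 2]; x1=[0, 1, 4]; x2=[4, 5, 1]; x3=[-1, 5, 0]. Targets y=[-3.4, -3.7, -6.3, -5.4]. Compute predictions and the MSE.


ŷ0 = (-0.5)·(-4) + (-0.5)·(4) + (-0.8)·(2) - 1.4 = -3.0
ŷ1 = (-0.5)·(0) + (-0.5)·(1) + (-0.8)·(4) - 1.4 = -5.1
ŷ2 = (-0.5)·(4) + (-0.5)·(5) + (-0.8)·(1) - 1.4 = -6.7
ŷ3 = (-0.5)·(-1) + (-0.5)·(5) + (-0.8)·(0) - 1.4 = -3.4
errors² = [0.16, 1.96, 0.16, 4.0]
MSE = 6.2800/4 = 1.57

1.57


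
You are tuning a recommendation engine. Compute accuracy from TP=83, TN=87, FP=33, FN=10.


Accuracy = (TP+TN)/(TP+TN+FP+FN)
= (83+87)/(213)
= 170/213 = 79.81%

79.81%


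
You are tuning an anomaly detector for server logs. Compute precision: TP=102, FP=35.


Precision = TP/(TP+FP)
= 102/(102+35)
= 102/137 = 74.45%

74.45%


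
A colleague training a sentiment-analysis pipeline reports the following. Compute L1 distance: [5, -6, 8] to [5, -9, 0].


d = |5-5| + |-6+ 9| + |8-0|
  = 0 + 3 + 8
  = 11

11


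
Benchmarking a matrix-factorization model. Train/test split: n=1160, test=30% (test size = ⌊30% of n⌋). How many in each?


Test = ⌊1160·30/100⌋ = 348
Train = 1160 - 348 = 812

Train: 812, Test: 348


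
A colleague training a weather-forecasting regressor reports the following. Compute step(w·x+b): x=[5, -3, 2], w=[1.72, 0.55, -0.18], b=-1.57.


z = (5)·(1.72) + (-3)·(0.55) + (2)·(-0.18) - 1.57
  = 5.02
step(z) = 1 (z≥0)

1


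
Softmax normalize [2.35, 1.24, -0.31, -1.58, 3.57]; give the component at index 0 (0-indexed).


Exponentials: e^2.35=10.4856, e^1.24=3.4556, e^-0.31=0.7334, e^-1.58=0.206, e^3.57=35.5166
Sum = 50.3972
Softmax = [0.2081, 0.0686, 0.0146, 0.0041, 0.7047]
p[0] = 10.4856/50.3972 = 0.2081

0.2081


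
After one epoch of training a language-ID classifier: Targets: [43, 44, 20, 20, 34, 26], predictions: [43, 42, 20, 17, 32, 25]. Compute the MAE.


Absolute errors: |43-43|=0, |44-42|=2, |20-20|=0, |20-17|=3, |34-32|=2, |26-25|=1
Sum = 8
MAE = 8/6 = 4/3

4/3


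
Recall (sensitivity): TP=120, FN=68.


Recall = TP/(TP+FN)
= 120/(120+68)
= 120/188 = 63.83%

63.83%


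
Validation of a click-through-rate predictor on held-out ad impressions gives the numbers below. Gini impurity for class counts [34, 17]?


Probabilities: [34/51, 17/51] ≈ [0.6667, 0.3333]
Σpᵢ² = (1156 + 289)/51² = 1445/2601
Gini = 1 - Σpᵢ² = 1 - 1445/2601 = 0.4444

0.4444


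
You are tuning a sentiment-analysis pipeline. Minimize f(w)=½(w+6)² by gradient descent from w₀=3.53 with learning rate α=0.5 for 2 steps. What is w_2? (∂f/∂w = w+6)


step 1: grad = 3.53+6 = 9.53; w = 3.53 - 0.5·(9.53) = -1.235
step 2: grad = -1.235+6 = 4.765; w = -1.235 - 0.5·(4.765) = -3.6175

-3.6175


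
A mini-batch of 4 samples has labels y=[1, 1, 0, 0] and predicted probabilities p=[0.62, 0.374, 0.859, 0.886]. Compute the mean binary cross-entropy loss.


L[0] = -ln(0.62) = 0.478
L[1] = -ln(0.374) = 0.9835
L[2] = -ln(1-0.859) = -ln(0.141) = 1.959
L[3] = -ln(1-0.886) = -ln(0.114) = 2.1716
mean = (0.478 + 0.9835 + 1.959 + 2.1716)/4 = 1.398

1.398


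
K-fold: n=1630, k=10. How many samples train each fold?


Fold size = 1630/10 = 163
Training per fold = 1630 - 163 = 1467

1467


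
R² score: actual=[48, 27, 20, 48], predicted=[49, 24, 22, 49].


ȳ = 35.75
SS_res = Σ(y-ŷ)² = 15
SS_tot = Σ(y-ȳ)² = 624.75
R² = 1 - SS_res/SS_tot = 1 - 0.024 = 0.976

0.976


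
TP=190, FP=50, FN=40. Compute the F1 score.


Precision = 190/240 = 0.7917
Recall = 190/230 = 0.8261
F1 = 2·P·R/(P+R) = 2·TP/(2·TP+FP+FN) = 380/(380+50+40) = 380/470 = 0.8085

0.8085


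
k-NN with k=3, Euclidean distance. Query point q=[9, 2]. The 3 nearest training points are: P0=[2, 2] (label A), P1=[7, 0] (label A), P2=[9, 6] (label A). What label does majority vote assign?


d(q,P0) = 7.0  (label A)
d(q,P1) = 2.8284  (label A)
d(q,P2) = 4.0  (label A)
Votes: A=3, B=0
Majority → A

A


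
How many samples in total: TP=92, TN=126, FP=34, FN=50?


Total = TP + TN + FP + FN
= 92 + 126 + 34 + 50
= 302
(Predicted positive: 126, predicted negative: 176)

302


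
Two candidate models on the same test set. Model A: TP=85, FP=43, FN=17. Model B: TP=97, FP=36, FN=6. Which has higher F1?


Model A: P=85/128=0.6641, R=85/102=0.8333, F1=2PR/(P+R)=2TP/(2TP+FP+FN)=170/230=0.7391
Model B: P=97/133=0.7293, R=97/103=0.9417, F1=2PR/(P+R)=2TP/(2TP+FP+FN)=194/236=0.822
0.7391 < 0.822 → Model B

Model B


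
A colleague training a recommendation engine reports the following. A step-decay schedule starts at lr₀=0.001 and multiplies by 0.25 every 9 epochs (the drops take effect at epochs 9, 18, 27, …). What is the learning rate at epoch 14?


n_drops = ⌊14/9⌋ = 1
lr = 0.001·0.25^1 = 0.001·0.25 = 0.00025

0.00025


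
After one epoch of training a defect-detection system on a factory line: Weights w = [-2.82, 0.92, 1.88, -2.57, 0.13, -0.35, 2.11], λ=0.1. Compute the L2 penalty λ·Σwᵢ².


‖w‖₂² = (-2.82)² + (0.92)² + (1.88)² + (-2.57)² + (0.13)² + (-0.35)² + (2.11)²
     = 7.9524 + 0.8464 + 3.5344 + 6.6049 + 0.0169 + 0.1225 + 4.4521
     = 23.5296
λ·‖w‖₂² = 0.1·23.5296 = 2.35296

2.35296


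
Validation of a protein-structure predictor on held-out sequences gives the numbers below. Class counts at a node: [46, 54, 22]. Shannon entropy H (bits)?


Probabilities: [46/122, 54/122, 22/122] ≈ [0.377, 0.4426, 0.1803]
H = -((46/122)·log₂(46/122) + (54/122)·log₂(54/122) + (22/122)·log₂(22/122))
  = 1.4967 bits

1.4967 bits


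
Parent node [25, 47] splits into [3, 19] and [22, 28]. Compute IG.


Parent = [25, 47], H_parent = 0.9316
H_left = 0.5746 (n=22), H_right = 0.9896 (n=50)
H_children = (22/72)·0.5746 + (50/72)·0.9896 = 0.8628
IG = 0.9316 - 0.8628 = 0.0688

0.0688


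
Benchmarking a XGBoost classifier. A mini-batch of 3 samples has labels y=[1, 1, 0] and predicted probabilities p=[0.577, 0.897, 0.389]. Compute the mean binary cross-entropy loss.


L[0] = -ln(0.577) = 0.5499
L[1] = -ln(0.897) = 0.1087
L[2] = -ln(1-0.389) = -ln(0.611) = 0.4927
mean = (0.5499 + 0.1087 + 0.4927)/3 = 0.3838

0.3838


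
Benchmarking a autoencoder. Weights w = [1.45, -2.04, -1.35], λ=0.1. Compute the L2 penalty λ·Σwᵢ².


‖w‖₂² = (1.45)² + (-2.04)² + (-1.35)²
     = 2.1025 + 4.1616 + 1.8225
     = 8.0866
λ·‖w‖₂² = 0.1·8.0866 = 0.80866

0.80866


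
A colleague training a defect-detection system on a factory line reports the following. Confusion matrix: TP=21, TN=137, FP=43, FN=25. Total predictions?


Total = TP + TN + FP + FN
= 21 + 137 + 43 + 25
= 226
(Predicted positive: 64, predicted negative: 162)

226


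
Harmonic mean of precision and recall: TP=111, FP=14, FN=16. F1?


Precision = 111/125 = 0.888
Recall = 111/127 = 0.874
F1 = 2·P·R/(P+R) = 2·TP/(2·TP+FP+FN) = 222/(222+14+16) = 222/252 = 0.881

0.881


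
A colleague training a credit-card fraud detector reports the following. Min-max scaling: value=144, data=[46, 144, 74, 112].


min=46, max=144
(144-46)/(144-46) = 98/98 = 1.0

1.0


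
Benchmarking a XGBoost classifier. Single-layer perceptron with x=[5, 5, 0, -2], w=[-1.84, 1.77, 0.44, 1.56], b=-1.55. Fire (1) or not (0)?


z = (5)·(-1.84) + (5)·(1.77) + (0)·(0.44) + (-2)·(1.56) - 1.55
  = -5.02
step(z) = 0 (z<0)

0


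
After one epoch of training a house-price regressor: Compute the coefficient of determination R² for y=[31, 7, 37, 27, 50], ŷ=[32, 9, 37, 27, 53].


ȳ = 30.4
SS_res = Σ(y-ŷ)² = 14
SS_tot = Σ(y-ȳ)² = 987.2
R² = 1 - SS_res/SS_tot = 1 - 0.0142 = 0.9858

0.9858


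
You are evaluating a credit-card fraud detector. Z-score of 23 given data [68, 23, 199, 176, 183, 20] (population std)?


μ = 111.5, σ = 76.4041
z = (23 - 111.5)/76.4041 = -1.1583

-1.1583


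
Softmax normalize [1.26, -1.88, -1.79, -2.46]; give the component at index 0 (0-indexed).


Exponentials: e^1.26=3.5254, e^-1.88=0.1526, e^-1.79=0.167, e^-2.46=0.0854
Sum = 3.9304
Softmax = [0.897, 0.0388, 0.0425, 0.0217]
p[0] = 3.5254/3.9304 = 0.897

0.897


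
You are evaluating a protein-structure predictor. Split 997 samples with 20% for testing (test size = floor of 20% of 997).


Test = ⌊997·20/100⌋ = 199
Train = 997 - 199 = 798

Train: 798, Test: 199


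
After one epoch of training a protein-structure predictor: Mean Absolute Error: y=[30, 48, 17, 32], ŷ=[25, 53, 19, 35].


Absolute errors: |30-25|=5, |48-53|=5, |17-19|=2, |32-35|=3
Sum = 15
MAE = 15/4 = 15/4

15/4


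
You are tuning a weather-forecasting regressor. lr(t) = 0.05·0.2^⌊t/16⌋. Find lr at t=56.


n_drops = ⌊56/16⌋ = 3
lr = 0.05·0.2^3 = 0.05·0.008 = 0.0004

0.0004


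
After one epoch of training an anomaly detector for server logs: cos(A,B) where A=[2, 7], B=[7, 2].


A·B = 2·7 + 7·2 = 28
‖A‖ = √53 = 7.2801, ‖B‖ = √53 = 7.2801
cos = 28/(√53·√53) = 28/√2809 = 0.5283

0.5283


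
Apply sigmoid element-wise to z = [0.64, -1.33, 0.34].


σ(0.64) = 1/(1+e^-0.64) = 0.6548
σ(-1.33) = 1/(1+e^1.33) = 0.2092
σ(0.34) = 1/(1+e^-0.34) = 0.5842
result = [0.6548, 0.2092, 0.5842]

[0.6548, 0.2092, 0.5842]


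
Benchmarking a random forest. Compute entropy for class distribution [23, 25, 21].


Probabilities: [23/69, 25/69, 21/69] ≈ [0.3333, 0.3623, 0.3043]
H = -((23/69)·log₂(23/69) + (25/69)·log₂(25/69) + (21/69)·log₂(21/69))
  = 1.5813 bits

1.5813 bits


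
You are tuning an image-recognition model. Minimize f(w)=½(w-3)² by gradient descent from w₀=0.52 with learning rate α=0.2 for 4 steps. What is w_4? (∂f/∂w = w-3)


step 1: grad = 0.52-3 = -2.48; w = 0.52 - 0.2·(-2.48) = 1.016
step 2: grad = 1.016-3 = -1.984; w = 1.016 - 0.2·(-1.984) = 1.4128
step 3: grad = 1.4128-3 = -1.5872; w = 1.4128 - 0.2·(-1.5872) = 1.73024
step 4: grad = 1.73024-3 = -1.26976; w = 1.73024 - 0.2·(-1.26976) = 1.984192

1.984192


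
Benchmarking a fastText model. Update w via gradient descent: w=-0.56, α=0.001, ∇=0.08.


w_new = w - α·∇
= -0.56 - 0.001·0.08
= -0.56 - 0.00008
= -0.56008

-0.56008


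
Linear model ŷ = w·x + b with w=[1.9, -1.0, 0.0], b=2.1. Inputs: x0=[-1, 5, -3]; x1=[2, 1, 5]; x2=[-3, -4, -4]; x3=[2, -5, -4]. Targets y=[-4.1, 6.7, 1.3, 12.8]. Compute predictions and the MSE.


ŷ0 = (1.9)·(-1) + (-1.0)·(5) + (0.0)·(-3) + 2.1 = -4.8
ŷ1 = (1.9)·(2) + (-1.0)·(1) + (0.0)·(5) + 2.1 = 4.9
ŷ2 = (1.9)·(-3) + (-1.0)·(-4) + (0.0)·(-4) + 2.1 = 0.4
ŷ3 = (1.9)·(2) + (-1.0)·(-5) + (0.0)·(-4) + 2.1 = 10.9
errors² = [0.49, 3.24, 0.81, 3.61]
MSE = 8.1500/4 = 2.0375

2.0375


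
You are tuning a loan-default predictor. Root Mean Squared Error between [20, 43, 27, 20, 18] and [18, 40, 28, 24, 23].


MSE = 55/5 = 11
RMSE = √(55/5) = 3.3166

3.3166


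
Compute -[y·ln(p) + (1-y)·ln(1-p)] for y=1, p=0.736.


BCE = -[y·ln(p) + (1-y)·ln(1-p)]
= -1·ln(0.736) - 0
= -ln(0.736) = 0.3065

0.3065


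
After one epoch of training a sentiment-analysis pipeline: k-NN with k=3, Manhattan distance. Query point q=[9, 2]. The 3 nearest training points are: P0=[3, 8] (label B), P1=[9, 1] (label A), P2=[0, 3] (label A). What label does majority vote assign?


d(q,P0) = 12  (label B)
d(q,P1) = 1  (label A)
d(q,P2) = 10  (label A)
Votes: A=2, B=1
Majority → A

A


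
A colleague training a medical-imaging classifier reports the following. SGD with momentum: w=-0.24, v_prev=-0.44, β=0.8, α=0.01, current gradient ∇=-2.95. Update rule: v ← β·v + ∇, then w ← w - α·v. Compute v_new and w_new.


v_new = 0.8·-0.44 - 2.95 = -0.352 - 2.95 = -3.302
w_new = -0.24 - 0.01·-3.302 = -0.24 + 0.03302 = -0.20698

v_new=-3.302, w_new=-0.20698


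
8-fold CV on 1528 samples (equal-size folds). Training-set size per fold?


Fold size = 1528/8 = 191
Training per fold = 1528 - 191 = 1337

1337


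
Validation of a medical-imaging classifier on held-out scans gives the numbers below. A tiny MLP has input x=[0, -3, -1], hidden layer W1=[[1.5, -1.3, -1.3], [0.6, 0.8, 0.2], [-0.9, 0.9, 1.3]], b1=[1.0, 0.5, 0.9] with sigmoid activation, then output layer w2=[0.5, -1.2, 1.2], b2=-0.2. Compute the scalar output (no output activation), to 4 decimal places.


z1[0] = (1.5)·(0) + (-1.3)·(-3) + (-1.3)·(-1) + 1.0 = 6.2
z1[1] = (0.6)·(0) + (0.8)·(-3) + (0.2)·(-1) + 0.5 = -2.1
z1[2] = (-0.9)·(0) + (0.9)·(-3) + (1.3)·(-1) + 0.9 = -3.1
h = sigmoid(z1) = [0.998, 0.1091, 0.0431]
output = (0.5)·(0.998) + (-1.2)·(0.1091) + (1.2)·(0.0431) - 0.2 = 0.2198

0.2198


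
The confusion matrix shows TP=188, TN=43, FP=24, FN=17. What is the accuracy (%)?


Accuracy = (TP+TN)/(TP+TN+FP+FN)
= (188+43)/(272)
= 231/272 = 84.93%

84.93%


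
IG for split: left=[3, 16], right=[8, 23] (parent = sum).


Parent = [11, 39], H_parent = 0.7602
H_left = 0.6292 (n=19), H_right = 0.8238 (n=31)
H_children = (19/50)·0.6292 + (31/50)·0.8238 = 0.7499
IG = 0.7602 - 0.7499 = 0.0103

0.0103


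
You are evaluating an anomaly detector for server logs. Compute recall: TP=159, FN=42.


Recall = TP/(TP+FN)
= 159/(159+42)
= 159/201 = 79.1%

79.1%


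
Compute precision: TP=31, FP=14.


Precision = TP/(TP+FP)
= 31/(31+14)
= 31/45 = 68.89%

68.89%


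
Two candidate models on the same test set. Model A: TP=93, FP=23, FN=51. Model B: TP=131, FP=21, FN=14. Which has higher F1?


Model A: P=93/116=0.8017, R=93/144=0.6458, F1=2PR/(P+R)=2TP/(2TP+FP+FN)=186/260=0.7154
Model B: P=131/152=0.8618, R=131/145=0.9034, F1=2PR/(P+R)=2TP/(2TP+FP+FN)=262/297=0.8822
0.7154 < 0.8822 → Model B

Model B


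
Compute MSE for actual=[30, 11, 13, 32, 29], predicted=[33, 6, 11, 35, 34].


Squared errors: (30-33)²=9, (11-6)²=25, (13-11)²=4, (32-35)²=9, (29-34)²=25
Sum = 72
MSE = 72/5 = 72/5

72/5


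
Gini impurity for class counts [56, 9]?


Probabilities: [56/65, 9/65] ≈ [0.8615, 0.1385]
Σpᵢ² = (3136 + 81)/65² = 3217/4225
Gini = 1 - Σpᵢ² = 1 - 3217/4225 = 0.2386

0.2386


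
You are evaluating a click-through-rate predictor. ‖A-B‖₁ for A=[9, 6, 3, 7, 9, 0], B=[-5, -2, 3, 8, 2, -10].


d = |9+ 5| + |6+ 2| + |3-3| + |7-8| + |9-2| + |0+ 10|
  = 14 + 8 + 0 + 1 + 7 + 10
  = 40

40
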